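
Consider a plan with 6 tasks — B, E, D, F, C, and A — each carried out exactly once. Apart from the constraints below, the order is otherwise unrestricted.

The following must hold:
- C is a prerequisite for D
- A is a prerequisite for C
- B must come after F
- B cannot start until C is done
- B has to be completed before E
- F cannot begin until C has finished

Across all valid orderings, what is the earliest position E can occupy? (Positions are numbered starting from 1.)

Every task that must precede E has to come before it. Tracing all chains that end at E, those tasks are: B, F, C, A — 4 in total.
With 4 mandatory predecessors, the earliest E can sit is position 4+1 = 5, and placing just those 4 first achieves it.

5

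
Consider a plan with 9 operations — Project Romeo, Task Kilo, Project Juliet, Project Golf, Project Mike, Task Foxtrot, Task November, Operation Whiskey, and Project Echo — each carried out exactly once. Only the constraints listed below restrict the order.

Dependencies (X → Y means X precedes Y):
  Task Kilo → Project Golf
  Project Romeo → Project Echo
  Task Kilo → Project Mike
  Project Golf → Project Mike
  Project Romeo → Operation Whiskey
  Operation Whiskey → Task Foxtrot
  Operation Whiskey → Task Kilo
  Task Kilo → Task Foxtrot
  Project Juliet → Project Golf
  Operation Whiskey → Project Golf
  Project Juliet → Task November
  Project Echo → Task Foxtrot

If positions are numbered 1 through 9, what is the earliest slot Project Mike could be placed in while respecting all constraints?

6

Working backwards through the constraints from Project Mike, its full set of required predecessors is Project Romeo, Task Kilo, Project Juliet, Project Golf, Operation Whiskey — 5 of them.
With 5 mandatory predecessors, the earliest Project Mike can sit is position 5+1 = 6, and placing just those 5 first achieves it.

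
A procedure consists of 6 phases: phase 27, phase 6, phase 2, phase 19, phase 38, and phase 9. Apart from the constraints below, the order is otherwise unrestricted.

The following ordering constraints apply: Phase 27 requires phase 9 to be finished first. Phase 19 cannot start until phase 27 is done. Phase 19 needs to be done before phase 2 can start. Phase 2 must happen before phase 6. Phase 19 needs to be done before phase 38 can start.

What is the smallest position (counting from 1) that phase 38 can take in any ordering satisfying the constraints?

Every phase that must precede phase 38 has to come before it. Tracing all chains that end at phase 38, those phases are: phase 27, phase 19, phase 9 — 3 in total.
So at minimum 3 phases come before phase 38, putting phase 38 no earlier than position 4. That position is achievable by scheduling exactly those predecessors first.

4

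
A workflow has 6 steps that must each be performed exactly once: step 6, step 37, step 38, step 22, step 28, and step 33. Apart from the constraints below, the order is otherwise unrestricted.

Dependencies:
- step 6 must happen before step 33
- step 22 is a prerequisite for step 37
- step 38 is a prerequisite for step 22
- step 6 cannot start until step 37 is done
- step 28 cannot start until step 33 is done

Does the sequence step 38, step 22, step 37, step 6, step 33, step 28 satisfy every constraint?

Yes

Checking each listed constraint against this order: for instance, step 6 is in position 4 and step 33 in position 5, so that constraint holds — and the remaining constraints check out the same way.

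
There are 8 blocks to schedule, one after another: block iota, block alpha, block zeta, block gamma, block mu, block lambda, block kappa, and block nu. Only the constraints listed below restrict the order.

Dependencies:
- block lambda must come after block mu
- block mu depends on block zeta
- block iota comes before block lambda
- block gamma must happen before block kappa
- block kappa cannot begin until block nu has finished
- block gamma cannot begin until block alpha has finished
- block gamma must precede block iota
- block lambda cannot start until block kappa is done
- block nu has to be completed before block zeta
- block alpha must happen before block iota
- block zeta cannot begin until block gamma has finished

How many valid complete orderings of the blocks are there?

39

The blocks with no prerequisites are block alpha, block nu; any of them can be placed first.
Systematically extending each partial ordering one block at a time and counting, there are 39 complete orderings.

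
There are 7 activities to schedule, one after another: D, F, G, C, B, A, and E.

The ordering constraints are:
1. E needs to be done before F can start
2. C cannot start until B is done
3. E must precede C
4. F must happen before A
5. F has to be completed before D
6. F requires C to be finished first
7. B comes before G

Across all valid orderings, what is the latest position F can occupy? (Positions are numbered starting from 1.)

5

The activities that are forced after F, directly or by a chain of constraints, are D, A. That's 2 activities.
With 2 mandatory successors out of 7 activities total, the latest slot for F is 7−2 = 5, and it's reachable by doing all non-successors before F.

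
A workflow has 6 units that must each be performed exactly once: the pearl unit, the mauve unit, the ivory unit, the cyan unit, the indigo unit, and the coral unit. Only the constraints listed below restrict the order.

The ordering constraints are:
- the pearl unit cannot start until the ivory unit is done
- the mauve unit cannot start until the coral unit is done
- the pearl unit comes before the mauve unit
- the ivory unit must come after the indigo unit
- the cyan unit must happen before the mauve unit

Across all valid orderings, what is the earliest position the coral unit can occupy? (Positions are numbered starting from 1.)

1

No constraint forces any other unit before the coral unit, so it can be placed first.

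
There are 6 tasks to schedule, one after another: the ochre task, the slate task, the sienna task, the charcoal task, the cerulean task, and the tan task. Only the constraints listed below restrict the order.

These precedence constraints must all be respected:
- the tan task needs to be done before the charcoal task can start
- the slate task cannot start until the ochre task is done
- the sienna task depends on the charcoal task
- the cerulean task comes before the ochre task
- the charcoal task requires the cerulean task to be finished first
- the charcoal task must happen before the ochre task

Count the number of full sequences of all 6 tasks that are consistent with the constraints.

2 tasks have no prerequisites (the cerulean task, the tan task), so any of them could come first.
Systematically extending each partial ordering one task at a time and counting, there are 6 complete orderings.

6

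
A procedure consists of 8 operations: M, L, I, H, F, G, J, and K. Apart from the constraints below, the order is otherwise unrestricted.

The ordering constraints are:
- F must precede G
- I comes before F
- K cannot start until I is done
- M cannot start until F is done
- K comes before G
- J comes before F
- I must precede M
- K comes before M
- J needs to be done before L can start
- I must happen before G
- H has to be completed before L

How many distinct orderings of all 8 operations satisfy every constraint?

The operations with no prerequisites are I, H, J; any of them can be placed first.
Systematically extending each partial ordering one operation at a time and counting, there are 252 complete orderings.

252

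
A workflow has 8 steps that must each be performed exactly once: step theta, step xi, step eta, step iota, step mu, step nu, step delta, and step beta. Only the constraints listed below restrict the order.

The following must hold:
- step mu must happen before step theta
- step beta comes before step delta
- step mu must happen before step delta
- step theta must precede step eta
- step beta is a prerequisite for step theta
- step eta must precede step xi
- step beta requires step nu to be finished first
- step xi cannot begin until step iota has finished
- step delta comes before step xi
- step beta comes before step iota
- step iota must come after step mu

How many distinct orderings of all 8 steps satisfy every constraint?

The steps with no prerequisites are step mu, step nu; any of them can be placed first.
Systematically extending each partial ordering one step at a time and counting, there are 36 complete orderings.

36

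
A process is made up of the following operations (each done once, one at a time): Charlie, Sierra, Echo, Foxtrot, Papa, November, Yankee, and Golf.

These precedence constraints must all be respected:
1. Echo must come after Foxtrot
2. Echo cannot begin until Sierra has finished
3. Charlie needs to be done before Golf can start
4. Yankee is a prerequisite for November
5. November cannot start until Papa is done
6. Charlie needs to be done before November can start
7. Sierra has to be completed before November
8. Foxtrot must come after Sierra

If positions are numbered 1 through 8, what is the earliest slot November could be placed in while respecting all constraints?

5

Working backwards through the constraints from November, its full set of required predecessors is Charlie, Sierra, Papa, Yankee — 4 of them.
With 4 mandatory predecessors, the earliest November can sit is position 4+1 = 5, and placing just those 4 first achieves it.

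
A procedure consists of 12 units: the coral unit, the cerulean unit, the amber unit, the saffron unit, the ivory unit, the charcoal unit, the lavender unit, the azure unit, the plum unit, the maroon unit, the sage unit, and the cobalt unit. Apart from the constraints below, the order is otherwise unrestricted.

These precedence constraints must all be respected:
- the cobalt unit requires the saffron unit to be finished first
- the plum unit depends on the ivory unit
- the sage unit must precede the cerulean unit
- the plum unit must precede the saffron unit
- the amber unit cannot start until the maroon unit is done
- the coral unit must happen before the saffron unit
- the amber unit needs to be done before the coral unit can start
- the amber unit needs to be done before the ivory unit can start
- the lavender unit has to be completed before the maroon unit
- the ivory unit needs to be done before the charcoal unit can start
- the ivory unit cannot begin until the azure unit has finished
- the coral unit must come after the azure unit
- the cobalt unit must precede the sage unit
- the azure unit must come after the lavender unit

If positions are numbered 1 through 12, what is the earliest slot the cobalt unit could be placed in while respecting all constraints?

9

The units that are forced before the cobalt unit, directly or transitively, are the coral unit, the amber unit, the saffron unit, the ivory unit, the lavender unit, the azure unit, the plum unit, the maroon unit. That's 8 units.
With 8 mandatory predecessors, the earliest the cobalt unit can sit is position 8+1 = 9, and placing just those 8 first achieves it.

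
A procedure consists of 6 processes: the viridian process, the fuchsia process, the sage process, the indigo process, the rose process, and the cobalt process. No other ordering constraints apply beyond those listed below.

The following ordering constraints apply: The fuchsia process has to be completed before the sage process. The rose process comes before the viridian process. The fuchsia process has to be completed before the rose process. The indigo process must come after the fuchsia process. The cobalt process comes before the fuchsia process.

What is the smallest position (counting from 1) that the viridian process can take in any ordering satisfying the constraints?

The processes that are forced before the viridian process, directly or transitively, are the fuchsia process, the rose process, the cobalt process. That's 3 processes.
So at minimum 3 processes come before the viridian process, putting the viridian process no earlier than position 4. That position is achievable by scheduling exactly those predecessors first.

4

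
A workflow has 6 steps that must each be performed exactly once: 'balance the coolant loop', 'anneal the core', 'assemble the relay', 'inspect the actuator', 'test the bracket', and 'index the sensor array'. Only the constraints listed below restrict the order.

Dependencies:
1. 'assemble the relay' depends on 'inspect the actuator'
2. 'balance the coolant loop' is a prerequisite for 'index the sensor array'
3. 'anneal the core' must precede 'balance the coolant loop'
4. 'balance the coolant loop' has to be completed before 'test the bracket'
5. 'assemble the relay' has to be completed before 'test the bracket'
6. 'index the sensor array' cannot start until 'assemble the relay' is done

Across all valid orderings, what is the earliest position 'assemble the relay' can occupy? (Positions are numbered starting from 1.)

2

The only step forced before 'assemble the relay' (directly or transitively) is 'inspect the actuator'.
With 1 mandatory predecessor, the earliest 'assemble the relay' can sit is position 1+1 = 2, and placing just that one first achieves it.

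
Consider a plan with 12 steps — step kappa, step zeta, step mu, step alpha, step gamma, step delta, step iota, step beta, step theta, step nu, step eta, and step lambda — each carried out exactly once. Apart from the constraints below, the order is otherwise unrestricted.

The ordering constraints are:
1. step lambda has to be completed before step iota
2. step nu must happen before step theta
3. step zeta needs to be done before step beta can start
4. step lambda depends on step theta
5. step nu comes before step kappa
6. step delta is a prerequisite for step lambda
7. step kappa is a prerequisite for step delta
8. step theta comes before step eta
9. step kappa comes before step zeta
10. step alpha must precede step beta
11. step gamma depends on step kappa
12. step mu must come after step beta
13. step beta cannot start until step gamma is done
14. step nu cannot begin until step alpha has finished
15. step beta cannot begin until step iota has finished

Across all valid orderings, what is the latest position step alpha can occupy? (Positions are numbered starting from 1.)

Every step that must follow step alpha has to come after it. Tracing all chains starting from step alpha, those steps are: step kappa, step zeta, step mu, step gamma, step delta, step iota, step beta, step theta, step nu, step eta, step lambda — 11 in total.
With 11 mandatory successors out of 12 steps total, the latest slot for step alpha is 12−11 = 1, and it's reachable by doing all non-successors before step alpha.

1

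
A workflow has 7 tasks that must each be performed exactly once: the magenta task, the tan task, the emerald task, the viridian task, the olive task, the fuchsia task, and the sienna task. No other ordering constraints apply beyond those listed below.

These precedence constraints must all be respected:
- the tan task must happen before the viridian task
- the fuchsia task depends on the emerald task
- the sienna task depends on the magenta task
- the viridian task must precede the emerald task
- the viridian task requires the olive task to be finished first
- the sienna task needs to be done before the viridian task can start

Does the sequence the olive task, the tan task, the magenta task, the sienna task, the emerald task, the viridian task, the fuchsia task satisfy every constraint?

The sequence places the emerald task ahead of the viridian task.
Since the viridian task is required before the emerald task, the ordering is invalid.

No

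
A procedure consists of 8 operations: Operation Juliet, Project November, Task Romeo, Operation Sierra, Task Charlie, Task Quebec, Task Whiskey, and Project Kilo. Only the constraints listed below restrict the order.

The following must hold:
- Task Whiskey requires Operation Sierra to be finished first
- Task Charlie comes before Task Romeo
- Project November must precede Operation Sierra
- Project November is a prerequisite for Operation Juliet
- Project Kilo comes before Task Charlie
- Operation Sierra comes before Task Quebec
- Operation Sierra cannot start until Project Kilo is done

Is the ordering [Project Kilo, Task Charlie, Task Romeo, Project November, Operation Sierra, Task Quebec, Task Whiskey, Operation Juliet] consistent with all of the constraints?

Yes

Every stated constraint is respected: Project November sits at position 4, ahead of Operation Juliet at position 8, and each of the other listed pairs likewise has the predecessor earlier in the sequence.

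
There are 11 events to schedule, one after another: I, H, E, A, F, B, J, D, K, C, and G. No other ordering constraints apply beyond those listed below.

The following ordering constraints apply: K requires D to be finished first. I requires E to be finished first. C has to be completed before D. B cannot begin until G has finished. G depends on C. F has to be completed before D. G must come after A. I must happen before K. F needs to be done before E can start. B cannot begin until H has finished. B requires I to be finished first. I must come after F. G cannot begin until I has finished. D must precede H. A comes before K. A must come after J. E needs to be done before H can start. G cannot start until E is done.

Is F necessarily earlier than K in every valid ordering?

Following the dependencies: F → I → K.
So F must precede K in any valid ordering.

Yes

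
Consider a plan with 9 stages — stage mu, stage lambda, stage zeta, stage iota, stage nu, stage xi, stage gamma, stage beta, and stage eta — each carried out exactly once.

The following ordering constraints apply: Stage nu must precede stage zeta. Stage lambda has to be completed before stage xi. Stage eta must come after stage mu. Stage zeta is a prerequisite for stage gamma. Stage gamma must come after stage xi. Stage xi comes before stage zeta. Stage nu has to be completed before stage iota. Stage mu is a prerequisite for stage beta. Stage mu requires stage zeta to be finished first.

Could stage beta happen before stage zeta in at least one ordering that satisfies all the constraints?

Following stage zeta → stage mu → stage beta, stage zeta must precede stage beta in every valid ordering.
Hence stage beta can never be scheduled before stage zeta.

No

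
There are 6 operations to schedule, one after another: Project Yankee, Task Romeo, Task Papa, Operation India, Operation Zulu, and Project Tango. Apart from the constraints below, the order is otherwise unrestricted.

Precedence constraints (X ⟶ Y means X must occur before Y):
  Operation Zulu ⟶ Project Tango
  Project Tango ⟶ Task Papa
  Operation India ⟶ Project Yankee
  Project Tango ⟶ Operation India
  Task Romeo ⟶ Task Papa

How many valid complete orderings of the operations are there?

12

2 operations have no prerequisites (Task Romeo, Operation Zulu), so any of them could come first.
Counting all ways to extend the partial order to a total order gives 12.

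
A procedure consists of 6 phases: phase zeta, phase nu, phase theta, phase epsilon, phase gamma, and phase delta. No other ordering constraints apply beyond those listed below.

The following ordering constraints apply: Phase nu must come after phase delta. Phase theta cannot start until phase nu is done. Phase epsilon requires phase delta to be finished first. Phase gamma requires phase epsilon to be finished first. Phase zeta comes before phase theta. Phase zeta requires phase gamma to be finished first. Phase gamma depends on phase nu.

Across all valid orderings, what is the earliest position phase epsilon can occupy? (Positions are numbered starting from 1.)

Working backwards through the constraints from phase epsilon, its only required predecessor is phase delta.
With 1 mandatory predecessor, the earliest phase epsilon can sit is position 1+1 = 2, and placing just that one first achieves it.

2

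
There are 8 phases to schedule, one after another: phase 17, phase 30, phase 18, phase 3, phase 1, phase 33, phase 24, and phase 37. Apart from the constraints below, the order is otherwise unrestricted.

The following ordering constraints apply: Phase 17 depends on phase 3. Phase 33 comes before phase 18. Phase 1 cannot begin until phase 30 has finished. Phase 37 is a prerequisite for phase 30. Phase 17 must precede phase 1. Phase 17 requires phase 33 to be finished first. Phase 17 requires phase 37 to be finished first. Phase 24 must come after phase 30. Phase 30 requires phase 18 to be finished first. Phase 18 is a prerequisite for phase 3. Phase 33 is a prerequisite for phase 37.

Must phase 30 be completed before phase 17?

No chain of constraints connects phase 30 to phase 17 in either direction.
There exist valid orderings with phase 17 before phase 30, so phase 30 is not required to come first.

No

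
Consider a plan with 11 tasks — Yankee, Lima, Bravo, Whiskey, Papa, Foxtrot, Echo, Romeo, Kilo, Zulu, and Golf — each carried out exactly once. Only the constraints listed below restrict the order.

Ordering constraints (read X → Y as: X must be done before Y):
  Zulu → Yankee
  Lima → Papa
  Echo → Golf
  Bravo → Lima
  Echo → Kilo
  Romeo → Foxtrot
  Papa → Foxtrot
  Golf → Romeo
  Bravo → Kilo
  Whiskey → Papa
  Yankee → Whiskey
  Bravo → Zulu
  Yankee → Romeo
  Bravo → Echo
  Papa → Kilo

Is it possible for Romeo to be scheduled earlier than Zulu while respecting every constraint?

No

Following Zulu → Yankee → Romeo, Zulu must precede Romeo in every valid ordering.
Hence Romeo can never be scheduled before Zulu.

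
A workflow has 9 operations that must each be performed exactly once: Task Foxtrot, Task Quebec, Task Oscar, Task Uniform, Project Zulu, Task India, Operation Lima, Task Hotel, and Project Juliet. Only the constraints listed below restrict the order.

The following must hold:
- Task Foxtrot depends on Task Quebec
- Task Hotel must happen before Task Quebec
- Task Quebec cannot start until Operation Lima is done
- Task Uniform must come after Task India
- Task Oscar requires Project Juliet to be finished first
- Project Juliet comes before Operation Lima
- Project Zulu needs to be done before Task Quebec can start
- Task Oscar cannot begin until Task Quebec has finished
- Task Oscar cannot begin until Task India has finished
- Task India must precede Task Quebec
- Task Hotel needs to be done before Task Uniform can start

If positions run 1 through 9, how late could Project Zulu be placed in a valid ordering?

Following every chain forward from Project Zulu, the operations that must come later are Task Foxtrot, Task Quebec, Task Oscar — 3 of them.
So at least 3 operations follow Project Zulu, putting Project Zulu no later than position 6. That position is achievable by scheduling everything else first.

6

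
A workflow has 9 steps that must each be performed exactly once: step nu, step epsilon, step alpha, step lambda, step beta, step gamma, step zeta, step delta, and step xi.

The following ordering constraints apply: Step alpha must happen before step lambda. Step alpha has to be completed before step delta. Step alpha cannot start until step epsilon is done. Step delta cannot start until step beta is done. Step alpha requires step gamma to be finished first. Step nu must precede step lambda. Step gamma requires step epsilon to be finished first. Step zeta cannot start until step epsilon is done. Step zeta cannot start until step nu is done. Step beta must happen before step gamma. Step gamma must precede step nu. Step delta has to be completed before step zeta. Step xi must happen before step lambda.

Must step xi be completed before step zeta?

No

Step xi and step zeta are not related by any chain of constraints.
There exist valid orderings with step zeta before step xi, so step xi is not required to come first.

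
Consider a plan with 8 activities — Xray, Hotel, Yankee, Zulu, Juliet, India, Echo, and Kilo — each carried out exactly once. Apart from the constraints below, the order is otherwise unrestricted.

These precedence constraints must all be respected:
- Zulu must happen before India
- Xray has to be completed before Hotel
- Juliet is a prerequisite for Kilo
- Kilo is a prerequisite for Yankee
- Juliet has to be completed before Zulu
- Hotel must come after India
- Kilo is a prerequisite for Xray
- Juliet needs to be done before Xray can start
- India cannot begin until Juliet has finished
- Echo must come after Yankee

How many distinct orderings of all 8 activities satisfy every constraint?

Juliet is the only activity with nothing required before it, so every ordering starts there.
Counting all ways to extend the partial order to a total order gives 71.

71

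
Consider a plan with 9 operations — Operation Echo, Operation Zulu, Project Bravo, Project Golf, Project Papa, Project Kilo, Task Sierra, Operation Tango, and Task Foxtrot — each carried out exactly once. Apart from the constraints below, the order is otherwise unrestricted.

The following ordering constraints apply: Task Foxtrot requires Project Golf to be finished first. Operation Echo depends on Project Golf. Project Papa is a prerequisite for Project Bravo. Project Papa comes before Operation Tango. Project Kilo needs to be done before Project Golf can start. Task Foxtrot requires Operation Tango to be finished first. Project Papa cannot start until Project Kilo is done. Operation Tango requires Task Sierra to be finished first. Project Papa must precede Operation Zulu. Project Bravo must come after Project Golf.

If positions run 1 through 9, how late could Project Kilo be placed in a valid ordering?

2

The operations that are forced after Project Kilo, directly or by a chain of constraints, are Operation Echo, Operation Zulu, Project Bravo, Project Golf, Project Papa, Operation Tango, Task Foxtrot. That's 7 operations.
With 7 mandatory successors out of 9 operations total, the latest slot for Project Kilo is 9−7 = 2, and it's reachable by doing all non-successors before Project Kilo.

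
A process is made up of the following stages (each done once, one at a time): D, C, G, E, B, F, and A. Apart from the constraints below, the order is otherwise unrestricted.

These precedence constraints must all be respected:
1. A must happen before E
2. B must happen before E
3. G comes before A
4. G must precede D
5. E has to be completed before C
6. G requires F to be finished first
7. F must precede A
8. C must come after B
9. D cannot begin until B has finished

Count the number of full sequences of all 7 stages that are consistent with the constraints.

15

2 stages have no prerequisites (B, F), so any of them could come first.
Enumerating by repeatedly choosing an available stage (one whose prerequisites are all placed) gives 15 distinct complete orderings.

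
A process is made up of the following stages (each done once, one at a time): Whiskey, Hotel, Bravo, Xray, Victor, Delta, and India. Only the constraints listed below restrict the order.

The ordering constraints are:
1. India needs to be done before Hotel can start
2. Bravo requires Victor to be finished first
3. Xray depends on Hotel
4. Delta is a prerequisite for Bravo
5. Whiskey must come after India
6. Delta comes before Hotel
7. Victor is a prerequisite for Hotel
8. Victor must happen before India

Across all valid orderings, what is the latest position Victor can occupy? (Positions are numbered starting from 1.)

Following every chain forward from Victor, the stages that must come later are Whiskey, Hotel, Bravo, Xray, India — 5 of them.
So at least 5 stages follow Victor, putting Victor no later than position 2. That position is achievable by scheduling everything else first.

2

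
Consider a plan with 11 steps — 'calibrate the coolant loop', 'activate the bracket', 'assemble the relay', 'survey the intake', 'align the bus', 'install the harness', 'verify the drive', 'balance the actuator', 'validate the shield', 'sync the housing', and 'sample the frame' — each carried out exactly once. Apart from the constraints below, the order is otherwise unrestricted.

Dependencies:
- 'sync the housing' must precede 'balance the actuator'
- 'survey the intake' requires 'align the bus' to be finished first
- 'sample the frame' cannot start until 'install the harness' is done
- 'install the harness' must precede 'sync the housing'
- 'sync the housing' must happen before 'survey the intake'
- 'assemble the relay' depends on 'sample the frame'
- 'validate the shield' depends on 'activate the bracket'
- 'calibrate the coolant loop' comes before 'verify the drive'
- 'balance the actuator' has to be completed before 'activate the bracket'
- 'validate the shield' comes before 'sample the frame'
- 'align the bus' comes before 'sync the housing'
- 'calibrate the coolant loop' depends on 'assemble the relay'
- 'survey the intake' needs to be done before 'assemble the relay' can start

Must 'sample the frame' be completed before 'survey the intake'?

'sample the frame' and 'survey the intake' are not related by any chain of constraints.
There exist valid orderings with 'survey the intake' before 'sample the frame', so 'sample the frame' is not required to come first.

No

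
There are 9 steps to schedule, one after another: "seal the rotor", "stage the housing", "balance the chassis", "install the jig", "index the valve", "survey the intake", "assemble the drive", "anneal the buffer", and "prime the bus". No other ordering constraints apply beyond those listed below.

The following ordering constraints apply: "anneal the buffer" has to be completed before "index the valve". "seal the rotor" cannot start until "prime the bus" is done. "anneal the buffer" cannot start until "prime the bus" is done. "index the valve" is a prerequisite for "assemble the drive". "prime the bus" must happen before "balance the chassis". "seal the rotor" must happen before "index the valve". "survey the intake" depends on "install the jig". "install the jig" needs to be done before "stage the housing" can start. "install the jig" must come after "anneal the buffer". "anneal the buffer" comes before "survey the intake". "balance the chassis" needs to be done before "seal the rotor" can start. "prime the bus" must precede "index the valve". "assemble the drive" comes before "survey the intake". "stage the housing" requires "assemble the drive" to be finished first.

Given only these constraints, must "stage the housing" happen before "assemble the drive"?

No

In fact the dependencies run the other way: "assemble the drive" → "stage the housing".
So "stage the housing" never precedes "assemble the drive".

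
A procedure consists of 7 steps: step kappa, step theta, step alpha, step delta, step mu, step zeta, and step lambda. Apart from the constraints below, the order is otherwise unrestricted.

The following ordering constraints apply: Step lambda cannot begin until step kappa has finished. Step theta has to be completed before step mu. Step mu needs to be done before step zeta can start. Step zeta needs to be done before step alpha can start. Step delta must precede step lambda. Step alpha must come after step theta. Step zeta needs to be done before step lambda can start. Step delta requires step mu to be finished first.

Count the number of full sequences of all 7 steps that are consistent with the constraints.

2 steps have no prerequisites (step kappa, step theta), so any of them could come first.
Counting all ways to extend the partial order to a total order gives 28.

28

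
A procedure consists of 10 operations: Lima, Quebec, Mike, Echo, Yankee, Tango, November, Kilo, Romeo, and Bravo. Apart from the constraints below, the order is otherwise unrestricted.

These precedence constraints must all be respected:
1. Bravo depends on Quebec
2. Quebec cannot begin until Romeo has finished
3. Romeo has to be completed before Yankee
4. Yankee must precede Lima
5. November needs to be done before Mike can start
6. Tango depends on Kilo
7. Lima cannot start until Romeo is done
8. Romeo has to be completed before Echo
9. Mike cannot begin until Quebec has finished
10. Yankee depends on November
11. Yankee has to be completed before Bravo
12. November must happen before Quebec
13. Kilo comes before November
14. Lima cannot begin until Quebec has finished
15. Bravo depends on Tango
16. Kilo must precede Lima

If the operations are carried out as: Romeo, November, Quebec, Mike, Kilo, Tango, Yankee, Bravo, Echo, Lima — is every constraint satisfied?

No

In the proposed order, November appears before Kilo.
Since Kilo is required before November, the ordering is invalid.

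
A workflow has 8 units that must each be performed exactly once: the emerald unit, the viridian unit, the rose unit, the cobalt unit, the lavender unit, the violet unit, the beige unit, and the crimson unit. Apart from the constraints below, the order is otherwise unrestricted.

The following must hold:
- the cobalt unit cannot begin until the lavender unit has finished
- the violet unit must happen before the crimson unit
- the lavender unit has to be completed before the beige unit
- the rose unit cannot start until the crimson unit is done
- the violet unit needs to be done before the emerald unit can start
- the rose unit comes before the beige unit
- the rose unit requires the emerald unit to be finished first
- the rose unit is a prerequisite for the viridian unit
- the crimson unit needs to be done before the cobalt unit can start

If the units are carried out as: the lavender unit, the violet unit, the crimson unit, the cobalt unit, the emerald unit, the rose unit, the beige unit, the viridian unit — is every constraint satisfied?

Yes

Checking each listed constraint against this order: for instance, the lavender unit is in position 1 and the beige unit in position 7, so that constraint holds — and the remaining constraints check out the same way.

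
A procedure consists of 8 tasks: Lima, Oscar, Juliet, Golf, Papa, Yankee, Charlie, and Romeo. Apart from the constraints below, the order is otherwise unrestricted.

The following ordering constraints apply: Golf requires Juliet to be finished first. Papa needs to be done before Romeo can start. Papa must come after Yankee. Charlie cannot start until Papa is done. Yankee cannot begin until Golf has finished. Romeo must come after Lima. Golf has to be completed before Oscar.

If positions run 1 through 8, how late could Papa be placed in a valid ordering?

Every task that must follow Papa has to come after it. Tracing all chains starting from Papa, those tasks are: Charlie, Romeo — 2 in total.
So at least 2 tasks follow Papa, putting Papa no later than position 6. That position is achievable by scheduling everything else first.

6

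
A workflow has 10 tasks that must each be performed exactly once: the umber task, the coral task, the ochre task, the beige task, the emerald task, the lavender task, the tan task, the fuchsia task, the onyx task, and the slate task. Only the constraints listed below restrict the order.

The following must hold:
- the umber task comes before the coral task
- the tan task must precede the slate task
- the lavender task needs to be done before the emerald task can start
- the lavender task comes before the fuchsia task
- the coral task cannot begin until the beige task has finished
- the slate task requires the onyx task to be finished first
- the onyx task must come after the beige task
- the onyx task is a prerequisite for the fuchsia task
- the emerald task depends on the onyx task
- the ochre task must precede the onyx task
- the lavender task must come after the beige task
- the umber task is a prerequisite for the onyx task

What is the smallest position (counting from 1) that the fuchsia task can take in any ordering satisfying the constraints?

The tasks that are forced before the fuchsia task, directly or transitively, are the umber task, the ochre task, the beige task, the lavender task, the onyx task. That's 5 tasks.
With 5 mandatory predecessors, the earliest the fuchsia task can sit is position 5+1 = 6, and placing just those 5 first achieves it.

6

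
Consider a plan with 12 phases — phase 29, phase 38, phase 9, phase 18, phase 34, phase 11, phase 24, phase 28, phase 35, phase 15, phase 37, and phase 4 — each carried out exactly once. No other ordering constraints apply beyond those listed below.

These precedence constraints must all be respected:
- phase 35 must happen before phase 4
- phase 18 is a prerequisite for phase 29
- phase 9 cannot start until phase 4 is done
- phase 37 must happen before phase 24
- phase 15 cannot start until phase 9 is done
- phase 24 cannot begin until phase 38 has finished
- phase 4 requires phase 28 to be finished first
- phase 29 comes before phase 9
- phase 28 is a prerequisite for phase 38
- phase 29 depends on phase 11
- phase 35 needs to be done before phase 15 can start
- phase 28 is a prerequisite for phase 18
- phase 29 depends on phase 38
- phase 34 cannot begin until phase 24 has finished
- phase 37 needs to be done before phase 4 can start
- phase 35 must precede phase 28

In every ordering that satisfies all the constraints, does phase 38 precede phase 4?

No

Nothing in the constraints links phase 38 and phase 4; they are unordered relative to each other.
There exist valid orderings with phase 4 before phase 38, so phase 38 is not required to come first.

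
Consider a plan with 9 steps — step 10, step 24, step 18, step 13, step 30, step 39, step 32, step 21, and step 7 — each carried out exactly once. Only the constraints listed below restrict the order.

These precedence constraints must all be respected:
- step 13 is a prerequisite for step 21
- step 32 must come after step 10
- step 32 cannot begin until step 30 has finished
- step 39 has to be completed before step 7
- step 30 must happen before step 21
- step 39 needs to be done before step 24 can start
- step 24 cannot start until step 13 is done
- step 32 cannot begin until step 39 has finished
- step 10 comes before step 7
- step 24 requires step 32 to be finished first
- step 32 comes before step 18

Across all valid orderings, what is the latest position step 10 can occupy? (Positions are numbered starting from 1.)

Every step that must follow step 10 has to come after it. Tracing all chains starting from step 10, those steps are: step 24, step 18, step 32, step 7 — 4 in total.
With 4 mandatory successors out of 9 steps total, the latest slot for step 10 is 9−4 = 5, and it's reachable by doing all non-successors before step 10.

5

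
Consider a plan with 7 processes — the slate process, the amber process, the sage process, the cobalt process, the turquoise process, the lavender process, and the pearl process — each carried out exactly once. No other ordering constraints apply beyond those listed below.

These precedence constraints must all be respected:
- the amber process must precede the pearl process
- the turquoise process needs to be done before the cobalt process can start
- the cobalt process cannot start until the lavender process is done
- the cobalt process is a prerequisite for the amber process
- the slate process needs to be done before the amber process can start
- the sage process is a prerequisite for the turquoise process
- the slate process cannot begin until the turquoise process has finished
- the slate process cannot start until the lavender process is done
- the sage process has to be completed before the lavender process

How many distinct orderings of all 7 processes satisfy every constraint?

4

Only the sage process has no prerequisites, so it must go first.
Counting all ways to extend the partial order to a total order gives 4.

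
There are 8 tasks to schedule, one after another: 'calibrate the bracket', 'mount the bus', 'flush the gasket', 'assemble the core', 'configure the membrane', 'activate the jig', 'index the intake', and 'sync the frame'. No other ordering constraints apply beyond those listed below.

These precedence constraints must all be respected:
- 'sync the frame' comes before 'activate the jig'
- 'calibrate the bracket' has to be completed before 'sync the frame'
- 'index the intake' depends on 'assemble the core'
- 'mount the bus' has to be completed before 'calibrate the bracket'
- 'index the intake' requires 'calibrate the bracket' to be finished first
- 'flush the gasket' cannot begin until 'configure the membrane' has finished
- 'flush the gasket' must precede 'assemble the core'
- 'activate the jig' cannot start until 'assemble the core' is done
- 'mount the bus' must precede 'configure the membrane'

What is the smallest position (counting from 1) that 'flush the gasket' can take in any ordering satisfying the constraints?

3

Working backwards through the constraints from 'flush the gasket', its full set of required predecessors is 'mount the bus', 'configure the membrane' — 2 of them.
So at minimum 2 tasks come before 'flush the gasket', putting 'flush the gasket' no earlier than position 3. That position is achievable by scheduling exactly those predecessors first.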